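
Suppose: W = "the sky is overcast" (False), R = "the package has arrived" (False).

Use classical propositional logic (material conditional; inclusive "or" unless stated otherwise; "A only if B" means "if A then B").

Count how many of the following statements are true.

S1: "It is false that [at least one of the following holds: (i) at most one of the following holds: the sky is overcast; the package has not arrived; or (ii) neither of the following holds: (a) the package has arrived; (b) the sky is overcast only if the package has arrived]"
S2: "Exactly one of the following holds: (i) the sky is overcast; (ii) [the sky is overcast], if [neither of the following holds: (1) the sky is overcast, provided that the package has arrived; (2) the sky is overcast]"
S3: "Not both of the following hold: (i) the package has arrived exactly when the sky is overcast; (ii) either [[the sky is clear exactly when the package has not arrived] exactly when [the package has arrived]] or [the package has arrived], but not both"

S1: This is not ((W nand not R) or (R nor (W -> R))).

not R = not False = True
W nand not R = False nand True = True
W -> R = False -> False = True
R nor (W -> R) = False nor True = False
(W nand not R) or (R nor (W -> R)) = True or False = True
not ((W nand not R) or (R nor (W -> R))) = not True = False
Hence S1 is false.

S2: In symbols: W xor (((R -> W) nor W) -> W)

R -> W = False -> False = True
(R -> W) nor W = True nor False = False
((R -> W) nor W) -> W = False -> False = True
W xor (((R -> W) nor W) -> W) = False xor True = True
So S2 is true.

S3: Formalization: (R iff W) nand (((not W iff not R) iff R) xor R)

R iff W = False iff False = True
not W = not False = True
not R = not False = True
not W iff not R = True iff True = True
(not W iff not R) iff R = True iff False = False
((not W iff not R) iff R) xor R = False xor False = False
(R iff W) nand (((not W iff not R) iff R) xor R) = True nand False = True
So S3 is true.

2 of the 3 statements are true (S2, S3).

2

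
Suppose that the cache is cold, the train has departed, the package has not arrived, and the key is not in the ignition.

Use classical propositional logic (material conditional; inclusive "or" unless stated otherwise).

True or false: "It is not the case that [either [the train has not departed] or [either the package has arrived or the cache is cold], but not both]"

Let Q = "the train has departed" (T), R = "the package has arrived" (F), P = "the cache is warm" (F).
Parsed as ~(~Q xor (R | ~P))

~Q = ~T = F
~P = ~F = T
R | ~P = F | T = T
~Q xor (R | ~P) = F xor T = T
~(~Q xor (R | ~P)) = ~T = F

false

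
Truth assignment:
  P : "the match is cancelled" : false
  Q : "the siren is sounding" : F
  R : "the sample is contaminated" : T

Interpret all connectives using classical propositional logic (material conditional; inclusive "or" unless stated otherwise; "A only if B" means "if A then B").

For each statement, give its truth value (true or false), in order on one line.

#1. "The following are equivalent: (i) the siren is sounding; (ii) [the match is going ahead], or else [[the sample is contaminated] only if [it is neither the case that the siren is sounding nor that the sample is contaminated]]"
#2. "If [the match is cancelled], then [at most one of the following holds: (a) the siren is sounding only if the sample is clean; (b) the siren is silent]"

#1 False; #2 True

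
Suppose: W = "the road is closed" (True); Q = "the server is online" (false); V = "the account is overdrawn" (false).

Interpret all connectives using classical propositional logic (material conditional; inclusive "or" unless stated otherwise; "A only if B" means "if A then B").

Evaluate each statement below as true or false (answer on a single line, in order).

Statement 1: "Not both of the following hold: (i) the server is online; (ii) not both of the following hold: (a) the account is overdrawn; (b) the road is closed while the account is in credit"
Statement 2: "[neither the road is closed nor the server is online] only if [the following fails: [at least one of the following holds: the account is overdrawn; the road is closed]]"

Statement 1 true / Statement 2 true

Statement 1: In symbols: Q nand (V nand (W & ~V))

~V = ~F = T
W & ~V = T & T = T
V nand (W & ~V) = F nand T = T
Q nand (V nand (W & ~V)) = F nand T = T
Thus Statement 1 is true.

Statement 2: This is (W nor Q) -> ~(V | W).

W nor Q = T nor F = F
V | W = F | T = T
~(V | W) = ~T = F
(W nor Q) -> ~(V | W) = F -> F = T
So Statement 2 is true.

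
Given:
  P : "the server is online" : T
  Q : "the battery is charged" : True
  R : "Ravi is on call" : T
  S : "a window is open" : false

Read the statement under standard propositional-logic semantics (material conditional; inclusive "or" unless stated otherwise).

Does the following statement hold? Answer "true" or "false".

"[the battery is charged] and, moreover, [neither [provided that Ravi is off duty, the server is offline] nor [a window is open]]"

False.

Formalization: Q & ((~R -> ~P) nor S)

~R = ~T = F
~P = ~T = F
~R -> ~P = F -> F = T
(~R -> ~P) nor S = T nor F = F
Q & ((~R -> ~P) nor S) = T & F = F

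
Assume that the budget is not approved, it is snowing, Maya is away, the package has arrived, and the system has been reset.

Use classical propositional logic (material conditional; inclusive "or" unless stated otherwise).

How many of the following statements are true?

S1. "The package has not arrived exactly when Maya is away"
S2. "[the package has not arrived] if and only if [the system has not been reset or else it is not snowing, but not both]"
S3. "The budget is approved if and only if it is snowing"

1

Let R = "the package has arrived" (T), G = "Maya is at home" (F), L = "the system has been reset" (T), P = "it is snowing" (T), U = "the budget is approved" (F).

S1: In symbols: ~R <-> ~G

~R = ~T = F
~G = ~F = T
~R <-> ~G = F <-> T = F
Thus S1 is false.

S2: Formalization: ~R <-> (~L xor ~P)

~R = ~T = F
~L = ~T = F
~P = ~T = F
~L xor ~P = F xor F = F
~R <-> (~L xor ~P) = F <-> F = T
So S2 is true.

S3: This is U <-> P.

U <-> P = F <-> T = F
Thus S3 is false.

1 of the 3 statements is true.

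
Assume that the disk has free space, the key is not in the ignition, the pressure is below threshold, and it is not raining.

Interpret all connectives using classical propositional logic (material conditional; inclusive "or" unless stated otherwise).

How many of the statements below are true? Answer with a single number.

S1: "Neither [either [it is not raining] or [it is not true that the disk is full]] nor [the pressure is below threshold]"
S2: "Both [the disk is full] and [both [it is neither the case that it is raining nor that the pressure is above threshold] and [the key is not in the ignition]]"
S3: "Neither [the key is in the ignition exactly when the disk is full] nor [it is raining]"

0

Let S = "it is raining" (F), P = "the disk is full" (F), R = "the pressure is above threshold" (F), Q = "the key is in the ignition" (F).

S1: Formalization: (~S | ~P) nor ~R

~S = ~F = T
~P = ~F = T
~S | ~P = T | T = T
~R = ~F = T
(~S | ~P) nor ~R = T nor T = F
So S1 is false.

S2: Parsed as P & ((S nor R) & ~Q)

S nor R = F nor F = T
~Q = ~F = T
(S nor R) & ~Q = T & T = T
P & ((S nor R) & ~Q) = F & T = F
So S2 is false.

S3: This is (Q <-> P) nor S.

Q <-> P = F <-> F = T
(Q <-> P) nor S = T nor F = F
Thus S3 is false.

Count: 0.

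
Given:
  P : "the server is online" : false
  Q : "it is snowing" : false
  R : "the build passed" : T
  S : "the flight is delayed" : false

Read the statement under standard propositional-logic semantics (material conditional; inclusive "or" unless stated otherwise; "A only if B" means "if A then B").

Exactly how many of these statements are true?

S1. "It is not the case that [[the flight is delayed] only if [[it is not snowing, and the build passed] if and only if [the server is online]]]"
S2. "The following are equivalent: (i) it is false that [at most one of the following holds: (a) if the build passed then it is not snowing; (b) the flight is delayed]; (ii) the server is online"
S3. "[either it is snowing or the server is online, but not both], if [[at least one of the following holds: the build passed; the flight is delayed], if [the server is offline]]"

S1: This is ~(S -> ((~Q & R) <-> P)).

~Q = ~F = T
~Q & R = T & T = T
(~Q & R) <-> P = T <-> F = F
S -> ((~Q & R) <-> P) = F -> F = T
~(S -> ((~Q & R) <-> P)) = ~T = F
Thus S1 is false.

S2: This is ~((R -> ~Q) nand S) <-> P.

~Q = ~F = T
R -> ~Q = T -> T = T
(R -> ~Q) nand S = T nand F = T
~((R -> ~Q) nand S) = ~T = F
~((R -> ~Q) nand S) <-> P = F <-> F = T
Thus S2 is true.

S3: This is (~P -> (R | S)) -> (Q xor P).

~P = ~F = T
R | S = T | F = T
~P -> (R | S) = T -> T = T
Q xor P = F xor F = F
(~P -> (R | S)) -> (Q xor P) = T -> F = F
Hence S3 is false.

True statements: 1 (S2).

1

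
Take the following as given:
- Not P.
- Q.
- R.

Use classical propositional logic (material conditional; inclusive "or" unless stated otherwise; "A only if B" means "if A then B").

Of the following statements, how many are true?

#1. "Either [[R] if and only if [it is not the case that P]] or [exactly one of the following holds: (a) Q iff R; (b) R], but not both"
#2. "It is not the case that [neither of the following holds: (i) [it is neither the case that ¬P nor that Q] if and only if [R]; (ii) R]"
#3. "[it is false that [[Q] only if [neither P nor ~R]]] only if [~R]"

3

#1: Parsed as (R ↔ ¬P) ⊕ ((Q ↔ R) ⊕ R)

¬P = ¬F = T
R ↔ ¬P = T ↔ T = T
Q ↔ R = T ↔ T = T
(Q ↔ R) ⊕ R = T ⊕ T = F
(R ↔ ¬P) ⊕ ((Q ↔ R) ⊕ R) = T ⊕ F = T
Thus #1 is true.

#2: Parsed as ¬(((¬P ↓ Q) ↔ R) ↓ R)

¬P = ¬F = T
¬P ↓ Q = T ↓ T = F
(¬P ↓ Q) ↔ R = F ↔ T = F
((¬P ↓ Q) ↔ R) ↓ R = F ↓ T = F
¬(((¬P ↓ Q) ↔ R) ↓ R) = ¬F = T
So #2 is true.

#3: In symbols: ¬(Q → (P ↓ ¬R)) → ¬R

¬R = ¬T = F
P ↓ ¬R = F ↓ F = T
Q → (P ↓ ¬R) = T → T = T
¬(Q → (P ↓ ¬R)) = ¬T = F
¬R = ¬T = F
¬(Q → (P ↓ ¬R)) → ¬R = F → F = T
So #3 is true.

Count: 3.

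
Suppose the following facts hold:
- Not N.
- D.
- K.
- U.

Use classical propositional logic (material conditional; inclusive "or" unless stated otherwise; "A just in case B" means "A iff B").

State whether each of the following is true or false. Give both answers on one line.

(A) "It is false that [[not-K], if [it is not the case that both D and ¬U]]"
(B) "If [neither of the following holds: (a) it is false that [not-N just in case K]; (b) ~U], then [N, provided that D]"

(A) true, (B) false

(A): Formalization: ~((D nand ~U) -> ~K)

~U = ~T = F
D nand ~U = T nand F = T
~K = ~T = F
(D nand ~U) -> ~K = T -> F = F
~((D nand ~U) -> ~K) = ~F = T
So (A) is true.

(B): This is (~(~N <-> K) nor ~U) -> (D -> N).

~N = ~F = T
~N <-> K = T <-> T = T
~(~N <-> K) = ~T = F
~U = ~T = F
~(~N <-> K) nor ~U = F nor F = T
D -> N = T -> F = F
(~(~N <-> K) nor ~U) -> (D -> N) = T -> F = F
Hence (B) is false.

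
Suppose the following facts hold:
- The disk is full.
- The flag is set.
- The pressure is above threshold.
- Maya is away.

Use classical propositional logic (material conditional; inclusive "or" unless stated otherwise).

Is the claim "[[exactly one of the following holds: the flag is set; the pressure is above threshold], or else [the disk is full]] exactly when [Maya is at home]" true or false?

Let Q = "the flag is set" (T), N = "the pressure is above threshold" (T), D = "the disk is full" (T), G = "Maya is at home" (F).
Parsed as ((Q xor N) | D) <-> G

Q xor N = T xor T = F
(Q xor N) | D = F | T = T
((Q xor N) | D) <-> G = T <-> F = F

The statement is false.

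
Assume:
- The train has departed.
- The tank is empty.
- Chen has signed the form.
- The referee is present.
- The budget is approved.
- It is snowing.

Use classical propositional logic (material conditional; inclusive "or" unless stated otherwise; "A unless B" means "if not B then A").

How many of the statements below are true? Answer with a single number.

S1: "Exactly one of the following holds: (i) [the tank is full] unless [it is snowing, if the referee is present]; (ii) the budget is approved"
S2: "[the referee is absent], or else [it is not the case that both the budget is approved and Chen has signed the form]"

0

Let P = "the tank is full" (False), W = "the referee is present" (True), R = "it is snowing" (True), G = "the budget is approved" (True), V = "Chen has signed the form" (True).

S1: This is (P or (W -> R)) xor G.

W -> R = True -> True = True
P or (W -> R) = False or True = True
(P or (W -> R)) xor G = True xor True = False
So S1 is false.

S2: In symbols: not W or (G nand V)

not W = not True = False
G nand V = True nand True = False
not W or (G nand V) = False or False = False
Hence S2 is false.

0 of the 2 statements are true (none).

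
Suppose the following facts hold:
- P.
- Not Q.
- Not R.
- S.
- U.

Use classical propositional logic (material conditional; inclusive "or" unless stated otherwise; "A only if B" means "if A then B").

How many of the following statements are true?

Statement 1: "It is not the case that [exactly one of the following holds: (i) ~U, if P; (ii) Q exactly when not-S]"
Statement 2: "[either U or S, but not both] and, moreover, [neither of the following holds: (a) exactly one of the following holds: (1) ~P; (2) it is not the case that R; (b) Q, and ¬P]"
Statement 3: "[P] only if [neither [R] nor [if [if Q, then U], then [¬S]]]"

Statement 1: Parsed as ¬((P → ¬U) ⊕ (Q ↔ ¬S))

¬U = ¬T = F
P → ¬U = T → F = F
¬S = ¬T = F
Q ↔ ¬S = F ↔ F = T
(P → ¬U) ⊕ (Q ↔ ¬S) = F ⊕ T = T
¬((P → ¬U) ⊕ (Q ↔ ¬S)) = ¬T = F
So Statement 1 is false.

Statement 2: Formalization: (U ⊕ S) ∧ ((¬P ⊕ ¬R) ↓ (Q ∧ ¬P))

U ⊕ S = T ⊕ T = F
¬P = ¬T = F
¬R = ¬F = T
¬P ⊕ ¬R = F ⊕ T = T
¬P = ¬T = F
Q ∧ ¬P = F ∧ F = F
(¬P ⊕ ¬R) ↓ (Q ∧ ¬P) = T ↓ F = F
(U ⊕ S) ∧ ((¬P ⊕ ¬R) ↓ (Q ∧ ¬P)) = F ∧ F = F
Thus Statement 2 is false.

Statement 3: Formalization: P → (R ↓ ((Q → U) → ¬S))

Q → U = F → T = T
¬S = ¬T = F
(Q → U) → ¬S = T → F = F
R ↓ ((Q → U) → ¬S) = F ↓ F = T
P → (R ↓ ((Q → U) → ¬S)) = T → T = T
Hence Statement 3 is true.

1 of the 3 statements is true (Statement 3).

1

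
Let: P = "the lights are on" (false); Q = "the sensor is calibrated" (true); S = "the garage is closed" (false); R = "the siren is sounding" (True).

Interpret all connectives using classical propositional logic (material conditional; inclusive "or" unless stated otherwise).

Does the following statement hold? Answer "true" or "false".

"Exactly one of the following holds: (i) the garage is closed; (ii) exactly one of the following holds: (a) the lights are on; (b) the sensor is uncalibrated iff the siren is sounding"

The statement is false.

This is S xor (P xor (not Q iff R)).

not Q = not True = False
not Q iff R = False iff True = False
P xor (not Q iff R) = False xor False = False
S xor (P xor (not Q iff R)) = False xor False = False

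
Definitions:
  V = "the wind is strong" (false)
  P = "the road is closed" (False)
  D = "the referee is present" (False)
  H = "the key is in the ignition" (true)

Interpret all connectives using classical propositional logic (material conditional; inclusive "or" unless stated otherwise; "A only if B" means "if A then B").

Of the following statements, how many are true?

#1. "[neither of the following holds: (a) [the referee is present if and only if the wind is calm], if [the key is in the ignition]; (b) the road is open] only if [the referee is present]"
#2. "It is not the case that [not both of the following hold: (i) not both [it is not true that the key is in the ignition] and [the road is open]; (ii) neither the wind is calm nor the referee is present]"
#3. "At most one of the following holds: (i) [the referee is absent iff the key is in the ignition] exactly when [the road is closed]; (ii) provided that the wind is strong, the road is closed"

2

#1: Formalization: ((H -> (D iff not V)) nor not P) -> D

not V = not False = True
D iff not V = False iff True = False
H -> (D iff not V) = True -> False = False
not P = not False = True
(H -> (D iff not V)) nor not P = False nor True = False
((H -> (D iff not V)) nor not P) -> D = False -> False = True
Thus #1 is true.

#2: Formalization: not ((not H nand not P) nand (not V nor D))

not H = not True = False
not P = not False = True
not H nand not P = False nand True = True
not V = not False = True
not V nor D = True nor False = False
(not H nand not P) nand (not V nor D) = True nand False = True
not ((not H nand not P) nand (not V nor D)) = not True = False
So #2 is false.

#3: This is ((not D iff H) iff P) nand (V -> P).

not D = not False = True
not D iff H = True iff True = True
(not D iff H) iff P = True iff False = False
V -> P = False -> False = True
((not D iff H) iff P) nand (V -> P) = False nand True = True
Hence #3 is true.

True statements: 2 (#1, #3).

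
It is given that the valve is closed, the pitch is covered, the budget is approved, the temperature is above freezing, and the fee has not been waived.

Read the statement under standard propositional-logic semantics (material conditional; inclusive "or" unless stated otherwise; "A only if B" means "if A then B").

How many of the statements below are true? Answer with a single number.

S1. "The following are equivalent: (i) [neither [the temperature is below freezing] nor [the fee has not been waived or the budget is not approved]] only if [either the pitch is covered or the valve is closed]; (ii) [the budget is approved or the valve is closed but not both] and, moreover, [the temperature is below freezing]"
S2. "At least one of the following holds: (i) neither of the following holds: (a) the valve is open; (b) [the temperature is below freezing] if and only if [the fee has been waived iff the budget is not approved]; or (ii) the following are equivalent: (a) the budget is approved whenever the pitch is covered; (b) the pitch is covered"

1

Let S = "the temperature is below freezing" (False), U = "the fee has been waived" (False), R = "the budget is approved" (True), Q = "the pitch is covered" (True), P = "the valve is open" (False).

S1: Parsed as ((S nor (not U or not R)) -> (Q or not P)) iff ((R xor not P) and S)

not U = not False = True
not R = not True = False
not U or not R = True or False = True
S nor (not U or not R) = False nor True = False
not P = not False = True
Q or not P = True or True = True
(S nor (not U or not R)) -> (Q or not P) = False -> True = True
not P = not False = True
R xor not P = True xor True = False
(R xor not P) and S = False and False = False
((S nor (not U or not R)) -> (Q or not P)) iff ((R xor not P) and S) = True iff False = False
Hence S1 is false.

S2: In symbols: (P nor (S iff (U iff not R))) or ((Q -> R) iff Q)

not R = not True = False
U iff not R = False iff False = True
S iff (U iff not R) = False iff True = False
P nor (S iff (U iff not R)) = False nor False = True
Q -> R = True -> True = True
(Q -> R) iff Q = True iff True = True
(P nor (S iff (U iff not R))) or ((Q -> R) iff Q) = True or True = True
Thus S2 is true.

Count: 1.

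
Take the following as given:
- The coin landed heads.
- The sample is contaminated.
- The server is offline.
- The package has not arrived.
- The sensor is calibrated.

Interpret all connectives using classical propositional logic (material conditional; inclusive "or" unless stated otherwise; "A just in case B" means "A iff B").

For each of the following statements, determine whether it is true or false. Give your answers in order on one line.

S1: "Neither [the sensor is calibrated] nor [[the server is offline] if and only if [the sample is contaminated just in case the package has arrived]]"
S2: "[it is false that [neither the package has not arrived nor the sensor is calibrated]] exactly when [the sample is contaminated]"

S1 F / S2 T

Let W = "the sensor is calibrated" (T), N = "the server is online" (F), G = "the sample is contaminated" (T), Q = "the package has arrived" (F).

S1: In symbols: W nor (~N <-> (G <-> Q))

~N = ~F = T
G <-> Q = T <-> F = F
~N <-> (G <-> Q) = T <-> F = F
W nor (~N <-> (G <-> Q)) = T nor F = F
So S1 is false.

S2: Formalization: ~(~Q nor W) <-> G

~Q = ~F = T
~Q nor W = T nor T = F
~(~Q nor W) = ~F = T
~(~Q nor W) <-> G = T <-> T = T
So S2 is true.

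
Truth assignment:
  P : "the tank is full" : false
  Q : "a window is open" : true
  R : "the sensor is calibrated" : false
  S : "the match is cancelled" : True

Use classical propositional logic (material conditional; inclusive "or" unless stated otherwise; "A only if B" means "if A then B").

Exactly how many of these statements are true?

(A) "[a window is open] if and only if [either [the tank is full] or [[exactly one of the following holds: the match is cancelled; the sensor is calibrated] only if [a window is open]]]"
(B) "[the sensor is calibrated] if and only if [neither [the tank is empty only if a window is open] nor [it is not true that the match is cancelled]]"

2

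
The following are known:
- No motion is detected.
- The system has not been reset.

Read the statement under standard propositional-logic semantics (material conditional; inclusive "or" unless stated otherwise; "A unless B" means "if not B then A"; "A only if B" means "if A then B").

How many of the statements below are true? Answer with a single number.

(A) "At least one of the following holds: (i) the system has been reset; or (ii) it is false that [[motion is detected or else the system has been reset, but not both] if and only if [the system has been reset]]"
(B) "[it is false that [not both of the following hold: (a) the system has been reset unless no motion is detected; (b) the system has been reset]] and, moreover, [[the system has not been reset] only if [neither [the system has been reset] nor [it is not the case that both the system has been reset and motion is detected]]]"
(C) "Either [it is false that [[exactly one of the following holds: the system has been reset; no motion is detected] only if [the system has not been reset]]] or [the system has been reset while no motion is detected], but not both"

0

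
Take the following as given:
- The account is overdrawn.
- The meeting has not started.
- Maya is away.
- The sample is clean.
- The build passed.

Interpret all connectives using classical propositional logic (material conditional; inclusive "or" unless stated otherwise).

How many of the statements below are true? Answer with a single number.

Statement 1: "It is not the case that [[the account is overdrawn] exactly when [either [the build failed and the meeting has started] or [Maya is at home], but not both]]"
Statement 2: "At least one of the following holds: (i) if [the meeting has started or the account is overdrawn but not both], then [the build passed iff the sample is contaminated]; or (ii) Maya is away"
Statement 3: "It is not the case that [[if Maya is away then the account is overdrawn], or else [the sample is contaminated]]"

2

Let H = "the account is overdrawn" (T), K = "the build passed" (T), M = "the meeting has started" (F), N = "Maya is at home" (F), L = "the sample is contaminated" (F).

Statement 1: This is ~(H <-> ((~K & M) xor N)).

~K = ~T = F
~K & M = F & F = F
(~K & M) xor N = F xor F = F
H <-> ((~K & M) xor N) = T <-> F = F
~(H <-> ((~K & M) xor N)) = ~F = T
So Statement 1 is true.

Statement 2: This is ((M xor H) -> (K <-> L)) | ~N.

M xor H = F xor T = T
K <-> L = T <-> F = F
(M xor H) -> (K <-> L) = T -> F = F
~N = ~F = T
((M xor H) -> (K <-> L)) | ~N = F | T = T
Thus Statement 2 is true.

Statement 3: Formalization: ~((~N -> H) | L)

~N = ~F = T
~N -> H = T -> T = T
(~N -> H) | L = T | F = T
~((~N -> H) | L) = ~T = F
So Statement 3 is false.

2 of the 3 statements are true.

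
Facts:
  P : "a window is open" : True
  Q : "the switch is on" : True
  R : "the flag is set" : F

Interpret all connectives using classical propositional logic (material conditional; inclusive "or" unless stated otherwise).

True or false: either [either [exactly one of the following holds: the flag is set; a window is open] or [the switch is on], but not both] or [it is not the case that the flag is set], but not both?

True.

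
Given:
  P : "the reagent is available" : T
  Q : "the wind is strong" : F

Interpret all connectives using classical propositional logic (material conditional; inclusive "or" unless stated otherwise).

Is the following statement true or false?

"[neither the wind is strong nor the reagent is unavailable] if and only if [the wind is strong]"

False.

In symbols: (Q ↓ ¬P) ↔ Q

¬P = ¬T = F
Q ↓ ¬P = F ↓ F = T
(Q ↓ ¬P) ↔ Q = T ↔ F = F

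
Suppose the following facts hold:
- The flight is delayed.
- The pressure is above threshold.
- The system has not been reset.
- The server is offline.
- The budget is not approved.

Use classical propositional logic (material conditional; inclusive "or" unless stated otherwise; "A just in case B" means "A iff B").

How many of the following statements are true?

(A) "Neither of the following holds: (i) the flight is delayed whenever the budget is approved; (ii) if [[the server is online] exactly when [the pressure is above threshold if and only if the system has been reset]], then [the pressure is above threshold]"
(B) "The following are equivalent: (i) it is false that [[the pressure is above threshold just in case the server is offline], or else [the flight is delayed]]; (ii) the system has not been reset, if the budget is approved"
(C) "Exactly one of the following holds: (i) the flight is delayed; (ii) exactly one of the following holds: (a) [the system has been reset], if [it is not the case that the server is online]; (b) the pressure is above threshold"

0

Let S = "the budget is approved" (F), Q = "the flight is delayed" (T), W = "the server is online" (F), U = "the pressure is above threshold" (T), K = "the system has been reset" (F).

(A): This is (S -> Q) nor ((W <-> (U <-> K)) -> U).

S -> Q = F -> T = T
U <-> K = T <-> F = F
W <-> (U <-> K) = F <-> F = T
(W <-> (U <-> K)) -> U = T -> T = T
(S -> Q) nor ((W <-> (U <-> K)) -> U) = T nor T = F
Hence (A) is false.

(B): In symbols: ~((U <-> ~W) | Q) <-> (S -> ~K)

~W = ~F = T
U <-> ~W = T <-> T = T
(U <-> ~W) | Q = T | T = T
~((U <-> ~W) | Q) = ~T = F
~K = ~F = T
S -> ~K = F -> T = T
~((U <-> ~W) | Q) <-> (S -> ~K) = F <-> T = F
Hence (B) is false.

(C): Formalization: Q xor ((~W -> K) xor U)

~W = ~F = T
~W -> K = T -> F = F
(~W -> K) xor U = F xor T = T
Q xor ((~W -> K) xor U) = T xor T = F
Hence (C) is false.

True statements: 0 (none).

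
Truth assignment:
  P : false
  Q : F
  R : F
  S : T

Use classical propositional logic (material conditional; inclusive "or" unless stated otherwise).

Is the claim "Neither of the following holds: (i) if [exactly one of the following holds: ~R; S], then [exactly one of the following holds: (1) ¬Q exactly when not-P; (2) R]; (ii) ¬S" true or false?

False

Values: R=F, S=T, Q=F, P=F.
This is ((~R xor S) -> ((~Q <-> ~P) xor R)) nor ~S.

~R = ~F = T
~R xor S = T xor T = F
~Q = ~F = T
~P = ~F = T
~Q <-> ~P = T <-> T = T
(~Q <-> ~P) xor R = T xor F = T
(~R xor S) -> ((~Q <-> ~P) xor R) = F -> T = T
~S = ~T = F
((~R xor S) -> ((~Q <-> ~P) xor R)) nor ~S = T nor F = F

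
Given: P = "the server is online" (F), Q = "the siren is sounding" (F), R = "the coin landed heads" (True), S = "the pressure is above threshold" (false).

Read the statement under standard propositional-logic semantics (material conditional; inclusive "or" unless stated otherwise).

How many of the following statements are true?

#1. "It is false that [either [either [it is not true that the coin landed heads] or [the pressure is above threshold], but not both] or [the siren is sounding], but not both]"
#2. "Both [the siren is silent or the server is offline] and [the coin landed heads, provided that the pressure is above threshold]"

2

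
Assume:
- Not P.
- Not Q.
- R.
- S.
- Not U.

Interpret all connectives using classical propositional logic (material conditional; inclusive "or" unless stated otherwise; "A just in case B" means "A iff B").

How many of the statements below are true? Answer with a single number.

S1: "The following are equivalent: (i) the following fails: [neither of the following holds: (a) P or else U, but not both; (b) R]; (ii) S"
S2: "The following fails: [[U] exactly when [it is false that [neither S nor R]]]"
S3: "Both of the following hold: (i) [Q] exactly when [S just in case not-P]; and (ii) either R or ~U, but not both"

S1: Parsed as ~((P xor U) nor R) <-> S

P xor U = F xor F = F
(P xor U) nor R = F nor T = F
~((P xor U) nor R) = ~F = T
~((P xor U) nor R) <-> S = T <-> T = T
Hence S1 is true.

S2: This is ~(U <-> ~(S nor R)).

S nor R = T nor T = F
~(S nor R) = ~F = T
U <-> ~(S nor R) = F <-> T = F
~(U <-> ~(S nor R)) = ~F = T
So S2 is true.

S3: This is (Q <-> (S <-> ~P)) & (R xor ~U).

~P = ~F = T
S <-> ~P = T <-> T = T
Q <-> (S <-> ~P) = F <-> T = F
~U = ~F = T
R xor ~U = T xor T = F
(Q <-> (S <-> ~P)) & (R xor ~U) = F & F = F
So S3 is false.

Count: 2.

2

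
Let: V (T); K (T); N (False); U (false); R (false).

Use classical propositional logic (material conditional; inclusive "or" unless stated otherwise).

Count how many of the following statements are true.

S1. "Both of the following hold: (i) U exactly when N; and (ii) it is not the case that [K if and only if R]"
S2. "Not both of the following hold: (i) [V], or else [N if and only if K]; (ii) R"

2

S1: Parsed as (U iff N) and not (K iff R)

U iff N = False iff False = True
K iff R = True iff False = False
not (K iff R) = not False = True
(U iff N) and not (K iff R) = True and True = True
Thus S1 is true.

S2: Parsed as (V or (N iff K)) nand R

N iff K = False iff True = False
V or (N iff K) = True or False = True
(V or (N iff K)) nand R = True nand False = True
So S2 is true.

True statements: 2 (S1, S2).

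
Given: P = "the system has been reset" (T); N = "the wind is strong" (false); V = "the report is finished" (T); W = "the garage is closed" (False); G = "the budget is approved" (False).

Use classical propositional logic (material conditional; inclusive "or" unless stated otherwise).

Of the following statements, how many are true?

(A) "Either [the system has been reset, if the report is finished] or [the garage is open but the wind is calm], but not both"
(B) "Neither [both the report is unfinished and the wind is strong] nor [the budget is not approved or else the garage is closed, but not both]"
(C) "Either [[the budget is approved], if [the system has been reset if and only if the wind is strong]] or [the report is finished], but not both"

0

(A): Formalization: (V → P) ⊕ (¬W ∧ ¬N)

V → P = T → T = T
¬W = ¬F = T
¬N = ¬F = T
¬W ∧ ¬N = T ∧ T = T
(V → P) ⊕ (¬W ∧ ¬N) = T ⊕ T = F
So (A) is false.

(B): This is (¬V ∧ N) ↓ (¬G ⊕ W).

¬V = ¬T = F
¬V ∧ N = F ∧ F = F
¬G = ¬F = T
¬G ⊕ W = T ⊕ F = T
(¬V ∧ N) ↓ (¬G ⊕ W) = F ↓ T = F
Hence (B) is false.

(C): In symbols: ((P ↔ N) → G) ⊕ V

P ↔ N = T ↔ F = F
(P ↔ N) → G = F → F = T
((P ↔ N) → G) ⊕ V = T ⊕ T = F
Thus (C) is false.

Count: 0.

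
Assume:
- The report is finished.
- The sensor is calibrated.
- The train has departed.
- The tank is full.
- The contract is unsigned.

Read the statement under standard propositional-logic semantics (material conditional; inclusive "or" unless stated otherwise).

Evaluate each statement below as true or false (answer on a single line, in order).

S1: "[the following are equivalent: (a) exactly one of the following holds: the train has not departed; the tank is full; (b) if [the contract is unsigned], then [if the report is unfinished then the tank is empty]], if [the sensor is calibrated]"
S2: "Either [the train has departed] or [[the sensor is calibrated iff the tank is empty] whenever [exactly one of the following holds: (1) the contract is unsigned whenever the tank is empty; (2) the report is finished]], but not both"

S1 True; S2 False

Let Q = "the sensor is calibrated" (T), R = "the train has departed" (T), S = "the tank is full" (T), U = "the contract is signed" (F), P = "the report is finished" (T).

S1: Formalization: Q -> ((~R xor S) <-> (~U -> (~P -> ~S)))

~R = ~T = F
~R xor S = F xor T = T
~U = ~F = T
~P = ~T = F
~S = ~T = F
~P -> ~S = F -> F = T
~U -> (~P -> ~S) = T -> T = T
(~R xor S) <-> (~U -> (~P -> ~S)) = T <-> T = T
Q -> ((~R xor S) <-> (~U -> (~P -> ~S))) = T -> T = T
Hence S1 is true.

S2: This is R xor (((~S -> ~U) xor P) -> (Q <-> ~S)).

~S = ~T = F
~U = ~F = T
~S -> ~U = F -> T = T
(~S -> ~U) xor P = T xor T = F
~S = ~T = F
Q <-> ~S = T <-> F = F
((~S -> ~U) xor P) -> (Q <-> ~S) = F -> F = T
R xor (((~S -> ~U) xor P) -> (Q <-> ~S)) = T xor T = F
So S2 is false.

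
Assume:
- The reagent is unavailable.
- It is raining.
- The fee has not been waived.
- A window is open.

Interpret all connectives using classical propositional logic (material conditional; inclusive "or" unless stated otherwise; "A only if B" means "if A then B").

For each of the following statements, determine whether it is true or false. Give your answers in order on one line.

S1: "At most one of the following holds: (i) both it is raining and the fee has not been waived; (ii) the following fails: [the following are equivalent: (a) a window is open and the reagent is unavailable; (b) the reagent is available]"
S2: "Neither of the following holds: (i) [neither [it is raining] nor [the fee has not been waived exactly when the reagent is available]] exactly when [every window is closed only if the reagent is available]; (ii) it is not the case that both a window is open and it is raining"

Let Q = "it is raining" (T), R = "the fee has been waived" (F), S = "a window is open" (T), P = "the reagent is available" (F).

S1: This is (Q ∧ ¬R) ↑ ¬((S ∧ ¬P) ↔ P).

¬R = ¬F = T
Q ∧ ¬R = T ∧ T = T
¬P = ¬F = T
S ∧ ¬P = T ∧ T = T
(S ∧ ¬P) ↔ P = T ↔ F = F
¬((S ∧ ¬P) ↔ P) = ¬F = T
(Q ∧ ¬R) ↑ ¬((S ∧ ¬P) ↔ P) = T ↑ T = F
So S1 is false.

S2: In symbols: ((Q ↓ (¬R ↔ P)) ↔ (¬S → P)) ↓ (S ↑ Q)

¬R = ¬F = T
¬R ↔ P = T ↔ F = F
Q ↓ (¬R ↔ P) = T ↓ F = F
¬S = ¬T = F
¬S → P = F → F = T
(Q ↓ (¬R ↔ P)) ↔ (¬S → P) = F ↔ T = F
S ↑ Q = T ↑ T = F
((Q ↓ (¬R ↔ P)) ↔ (¬S → P)) ↓ (S ↑ Q) = F ↓ F = T
Thus S2 is true.

S1 False; S2 True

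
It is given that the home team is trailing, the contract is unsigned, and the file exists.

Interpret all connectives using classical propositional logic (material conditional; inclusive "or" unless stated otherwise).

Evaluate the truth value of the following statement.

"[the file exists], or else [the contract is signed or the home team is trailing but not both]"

Let R = "the file exists" (True), Q = "the contract is signed" (False), P = "the home team is leading" (False).
In symbols: R or (Q xor not P)

not P = not False = True
Q xor not P = False xor True = True
R or (Q xor not P) = True or True = True

true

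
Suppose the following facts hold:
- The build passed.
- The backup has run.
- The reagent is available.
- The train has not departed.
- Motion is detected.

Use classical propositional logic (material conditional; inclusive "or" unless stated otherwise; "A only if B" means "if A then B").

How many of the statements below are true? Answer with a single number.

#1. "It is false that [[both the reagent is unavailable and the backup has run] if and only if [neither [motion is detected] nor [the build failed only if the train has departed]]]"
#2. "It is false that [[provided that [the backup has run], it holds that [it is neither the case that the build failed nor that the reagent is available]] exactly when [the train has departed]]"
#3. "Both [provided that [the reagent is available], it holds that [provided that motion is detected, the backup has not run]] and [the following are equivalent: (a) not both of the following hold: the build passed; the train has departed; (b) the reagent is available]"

0

Let Q = "the reagent is available" (T), M = "the backup has run" (T), H = "motion is detected" (T), K = "the build passed" (T), S = "the train has departed" (F).

#1: This is ¬((¬Q ∧ M) ↔ (H ↓ (¬K → S))).

¬Q = ¬T = F
¬Q ∧ M = F ∧ T = F
¬K = ¬T = F
¬K → S = F → F = T
H ↓ (¬K → S) = T ↓ T = F
(¬Q ∧ M) ↔ (H ↓ (¬K → S)) = F ↔ F = T
¬((¬Q ∧ M) ↔ (H ↓ (¬K → S))) = ¬T = F
So #1 is false.

#2: Parsed as ¬((M → (¬K ↓ Q)) ↔ S)

¬K = ¬T = F
¬K ↓ Q = F ↓ T = F
M → (¬K ↓ Q) = T → F = F
(M → (¬K ↓ Q)) ↔ S = F ↔ F = T
¬((M → (¬K ↓ Q)) ↔ S) = ¬T = F
Hence #2 is false.

#3: This is (Q → (H → ¬M)) ∧ ((K ↑ S) ↔ Q).

¬M = ¬T = F
H → ¬M = T → F = F
Q → (H → ¬M) = T → F = F
K ↑ S = T ↑ F = T
(K ↑ S) ↔ Q = T ↔ T = T
(Q → (H → ¬M)) ∧ ((K ↑ S) ↔ Q) = F ∧ T = F
Hence #3 is false.

Count: 0.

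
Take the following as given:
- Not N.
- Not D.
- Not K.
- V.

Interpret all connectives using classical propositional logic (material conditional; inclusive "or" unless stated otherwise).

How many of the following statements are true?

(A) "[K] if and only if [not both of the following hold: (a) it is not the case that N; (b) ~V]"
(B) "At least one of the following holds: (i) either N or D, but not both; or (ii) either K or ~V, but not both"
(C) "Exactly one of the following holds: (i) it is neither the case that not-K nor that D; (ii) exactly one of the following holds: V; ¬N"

(A): This is K iff (not N nand not V).

not N = not False = True
not V = not True = False
not N nand not V = True nand False = True
K iff (not N nand not V) = False iff True = False
So (A) is false.

(B): Formalization: (N xor D) or (K xor not V)

N xor D = False xor False = False
not V = not True = False
K xor not V = False xor False = False
(N xor D) or (K xor not V) = False or False = False
Thus (B) is false.

(C): Formalization: (not K nor D) xor (V xor not N)

not K = not False = True
not K nor D = True nor False = False
not N = not False = True
V xor not N = True xor True = False
(not K nor D) xor (V xor not N) = False xor False = False
So (C) is false.

0 of the 3 statements are true (none).

0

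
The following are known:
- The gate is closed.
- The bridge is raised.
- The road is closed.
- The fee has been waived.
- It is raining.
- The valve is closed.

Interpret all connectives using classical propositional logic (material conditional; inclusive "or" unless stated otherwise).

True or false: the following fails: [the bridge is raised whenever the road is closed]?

The statement is false.

Let R = "the road is closed" (T), Q = "the bridge is raised" (T).
This is ¬(R → Q).

R → Q = T → T = T
¬(R → Q) = ¬T = F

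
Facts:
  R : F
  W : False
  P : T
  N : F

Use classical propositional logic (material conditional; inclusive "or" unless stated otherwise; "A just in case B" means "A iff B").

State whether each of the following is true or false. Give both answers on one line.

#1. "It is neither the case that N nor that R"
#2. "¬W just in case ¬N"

#1 true / #2 true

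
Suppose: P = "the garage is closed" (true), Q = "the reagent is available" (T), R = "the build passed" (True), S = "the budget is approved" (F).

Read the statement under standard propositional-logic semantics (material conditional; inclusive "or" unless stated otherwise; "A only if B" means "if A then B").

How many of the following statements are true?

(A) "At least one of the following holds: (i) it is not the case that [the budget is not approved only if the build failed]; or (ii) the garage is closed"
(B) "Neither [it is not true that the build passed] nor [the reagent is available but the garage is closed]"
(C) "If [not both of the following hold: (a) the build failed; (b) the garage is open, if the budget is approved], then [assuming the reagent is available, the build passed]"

2

(A): Parsed as ¬(¬S → ¬R) ∨ P

¬S = ¬F = T
¬R = ¬T = F
¬S → ¬R = T → F = F
¬(¬S → ¬R) = ¬F = T
¬(¬S → ¬R) ∨ P = T ∨ T = T
Hence (A) is true.

(B): This is ¬R ↓ (Q ∧ P).

¬R = ¬T = F
Q ∧ P = T ∧ T = T
¬R ↓ (Q ∧ P) = F ↓ T = F
So (B) is false.

(C): Formalization: (¬R ↑ (S → ¬P)) → (Q → R)

¬R = ¬T = F
¬P = ¬T = F
S → ¬P = F → F = T
¬R ↑ (S → ¬P) = F ↑ T = T
Q → R = T → T = T
(¬R ↑ (S → ¬P)) → (Q → R) = T → T = T
So (C) is true.

True statements: 2 ((A), (C)).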